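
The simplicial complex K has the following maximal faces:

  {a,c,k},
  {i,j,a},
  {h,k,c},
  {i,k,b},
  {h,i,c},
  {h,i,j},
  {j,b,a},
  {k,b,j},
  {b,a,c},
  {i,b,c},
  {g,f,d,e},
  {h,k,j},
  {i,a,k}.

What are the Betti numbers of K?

We work with the vertex ordering a < b < c < d < e < f < g < h < i < j < k. The simplices of K, each written with vertices in increasing order, are:

  0-simplices (11): a, b, c, d, e, f, g, h, i, j, k
  1-simplices (24): ab, ac, ai, aj, ak, bc, bi, bj, bk, ch, ci, ck, de, df, dg, ef, eg, fg, hi, hj, hk, ij, ik, jk
  2-simplices (16): abc, abj, ack, aij, aik, bci, bik, bjk, chi, chk, def, deg, dfg, efg, hij, hjk
  3-simplices (1): defg

giving chain groups C_0 ≅ Z^11, C_1 ≅ Z^24, C_2 ≅ Z^16, C_3 ≅ Z^1.

Boundary ∂_1: C_1 → C_0 maps an edge to its endpoints' difference, ∂[p,q] = q − p. For instance
  ∂fg = g − f.
The resulting 11×24 matrix has rank 9, and its Smith normal form has invariant factors (1,1,1,1,1,1,1,1,1).

∂_2: C_2 → C_1 sends each 2-simplex [p,q,r] to [q,r] − [p,r] + [p,q]. For instance
  ∂aik = ik − ak + ai,
  ∂abc = bc − ac + ab.
The 24×16 boundary matrix has rank 15 and Smith normal form diag(1,1,1,1,1,1,1,1,1,1,1,1,1,1,2).

∂_3: C_3 → C_2 sends each 3-simplex σ to the alternating sum Σ_i (−1)^i (σ with its i-th vertex removed). For instance
  ∂defg = efg − dfg + deg − def.
The 16×1 boundary matrix has rank 1 and Smith normal form diag(1).

Reading off H_k = ker ∂_k / im ∂_{k+1}:

  H_0: rank C_0 − rank ∂_1 = 11 − 9 = 2, and the invariant factors of ∂_1 are all 1, so H_0 ≅ Z^2.
  H_1: rank ker ∂_1 − rank ∂_2 = (24 − 9) − 15 = 0, and ∂_2 has invariant factor 2 > 1, so H_1 ≅ Z/2Z.
  H_2: rank ker ∂_2 − rank ∂_3 = (16 − 15) − 1 = 0, and the invariant factors of ∂_3 are all 1, so H_2 ≅ 0.
  H_3: rank ker ∂_3 − rank ∂_4 = (1 − 1) − 0 = 0, and there is no ∂_4, so H_3 ≅ 0.

Hence the Betti numbers are b_0 = 2, b_1 = 0, b_2 = 0, b_3 = 0.

b_0 = 2, b_1 = 0, b_2 = 0, b_3 = 0.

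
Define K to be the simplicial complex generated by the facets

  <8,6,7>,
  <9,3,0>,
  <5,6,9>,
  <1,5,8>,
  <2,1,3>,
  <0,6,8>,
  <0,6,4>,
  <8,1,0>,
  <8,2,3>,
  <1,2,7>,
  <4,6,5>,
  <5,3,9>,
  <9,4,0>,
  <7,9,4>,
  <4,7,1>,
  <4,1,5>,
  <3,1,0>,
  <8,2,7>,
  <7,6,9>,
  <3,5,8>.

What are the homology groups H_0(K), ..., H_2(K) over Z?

Order the vertices as 0 < 1 < 2 < 3 < 4 < 5 < 6 < 7 < 8 < 9. Listing each simplex with vertices in this order, K has dimension 2 with simplices:

  0-simplices (10): [0], [1], [2], [3], [4], [5], [6], [7], [8], [9]
  1-simplices (30): (30 of them)
  2-simplices (20): (20 of them)

Hence C_0 ≅ Z^10, C_1 ≅ Z^30, C_2 ≅ Z^20.

∂_1: C_1 → C_0 maps an edge to its endpoints' difference, ∂[p,q] = q − p. For instance
  ∂[4,7] = [7] − [4].
The resulting 10×30 matrix has rank 9, and its Smith normal form has invariant factors (1,1,1,1,1,1,1,1,1).

∂_2: C_2 → C_1 sends each 2-simplex [p,q,r] to [q,r] − [p,r] + [p,q]. For instance
  ∂[3,5,8] = [5,8] − [3,8] + [3,5],
  ∂[1,4,5] = [4,5] − [1,5] + [1,4].
This gives a 30×20 integer matrix of rank 20; reducing to Smith normal form yields diagonal entries (1,1,1,1,1,1,1,1,1,1,1,1,1,1,1,1,1,1,1,2).

Computing H_k = (kernel of ∂_k) / (image of ∂_{k+1}):

  H_0: rank C_0 − rank ∂_1 = 10 − 9 = 1, and the invariant factors of ∂_1 are all 1, so H_0 ≅ Z.
  H_1: rank ker ∂_1 − rank ∂_2 = (30 − 9) − 20 = 1, and ∂_2 has invariant factor 2 > 1, so H_1 ≅ Z ⊕ Z/2Z.
  H_2: rank ker ∂_2 − rank ∂_3 = (20 − 20) − 0 = 0, and there is no ∂_3, so H_2 ≅ 0.

H_0 ≅ Z,  H_1 ≅ Z ⊕ Z/2Z,  H_2 = 0.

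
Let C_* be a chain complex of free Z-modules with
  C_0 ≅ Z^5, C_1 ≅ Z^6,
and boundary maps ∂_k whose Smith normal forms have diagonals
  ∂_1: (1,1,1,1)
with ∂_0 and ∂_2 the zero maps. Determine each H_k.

H_0: b_0 = 5 − 0 − 4 = 1; torsion from ∂_1 factors > 1: none. So H_0 ≅ Z.
H_1: b_1 = 6 − 4 − 0 = 2; torsion from ∂_2 factors > 1: none. So H_1 ≅ Z^2.

H_0 ≅ Z,  H_1 ≅ Z^2.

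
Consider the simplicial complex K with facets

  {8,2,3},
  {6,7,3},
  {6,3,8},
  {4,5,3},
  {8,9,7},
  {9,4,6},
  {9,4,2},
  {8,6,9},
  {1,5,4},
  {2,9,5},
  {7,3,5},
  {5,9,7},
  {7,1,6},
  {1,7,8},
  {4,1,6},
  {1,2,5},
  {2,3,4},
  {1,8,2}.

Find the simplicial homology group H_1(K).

H_1 = Z ⊕ Z/2.

K has 9 vertices, 27 edges, 18 triangles.
rank ∂_1 = 8, rank ∂_2 = 18 ⇒ b_1 = 27 − 8 − 18 = 1; ∂_2 has invariant factor(s) [2] giving torsion. So H_1 ≅ Z ⊕ Z/2.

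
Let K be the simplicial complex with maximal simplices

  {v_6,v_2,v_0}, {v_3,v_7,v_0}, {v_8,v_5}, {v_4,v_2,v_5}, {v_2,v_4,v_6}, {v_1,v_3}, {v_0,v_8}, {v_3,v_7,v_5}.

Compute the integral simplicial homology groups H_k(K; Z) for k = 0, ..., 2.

We work with the vertex ordering v_0 < v_1 < v_2 < v_3 < v_4 < v_5 < v_6 < v_7 < v_8. The simplices of K, each written with vertices in increasing order, are:

  0-simplices (9): [v_0], [v_1], [v_2], [v_3], [v_4], [v_5], [v_6], [v_7], [v_8]
  1-simplices (15): (15 of them)
  2-simplices (5): [v_0,v_2,v_6], [v_0,v_3,v_7], [v_2,v_4,v_5], [v_2,v_4,v_6], [v_3,v_5,v_7]

giving chain groups C_0 ≅ Z^9, C_1 ≅ Z^15, C_2 ≅ Z^5.

Boundary ∂_1: C_1 → C_0 maps an edge to its endpoints' difference, ∂[p,q] = q − p. For instance
  ∂[v_2,v_4] = [v_4] − [v_2].
This gives a 9×15 integer matrix of rank 8; reducing to Smith normal form yields diagonal entries (1,1,1,1,1,1,1,1).

Boundary ∂_2: C_2 → C_1 sends each 2-simplex [p,q,r] to [q,r] − [p,r] + [p,q]. For instance
  ∂[v_3,v_5,v_7] = [v_5,v_7] − [v_3,v_7] + [v_3,v_5],
  ∂[v_2,v_4,v_6] = [v_4,v_6] − [v_2,v_6] + [v_2,v_4].
The resulting 15×5 matrix has rank 5, and its Smith normal form has invariant factors (1,1,1,1,1).

From H_k ≅ ker(∂_k) / im(∂_{k+1}) we obtain:

  H_0: rank C_0 − rank ∂_1 = 9 − 8 = 1, and the invariant factors of ∂_1 are all 1, so H_0 = Z.
  H_1: rank ker ∂_1 − rank ∂_2 = (15 − 8) − 5 = 2, and the invariant factors of ∂_2 are all 1, so H_1 = Z^2.
  H_2: rank ker ∂_2 − rank ∂_3 = (5 − 5) − 0 = 0, and there is no ∂_3, so H_2 = 0.

H_0 = Z,  H_1 = Z^2,  H_2 = 0.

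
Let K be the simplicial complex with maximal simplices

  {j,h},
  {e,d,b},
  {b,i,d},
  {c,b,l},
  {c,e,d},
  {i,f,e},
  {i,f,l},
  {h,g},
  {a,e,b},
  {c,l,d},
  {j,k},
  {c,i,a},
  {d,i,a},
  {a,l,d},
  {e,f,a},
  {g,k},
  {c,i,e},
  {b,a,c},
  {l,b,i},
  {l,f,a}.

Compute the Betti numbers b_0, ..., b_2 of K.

b_0 = 2, b_1 = 3, b_2 = 1.

We work with the vertex ordering a < b < c < d < e < f < g < h < i < j < k < l. The simplices of K, each written with vertices in increasing order, are:

  0-simplices (12): a, b, c, d, e, f, g, h, i, j, k, l
  1-simplices (28): ab, ac, ad, ae, af, ai, al, bc, bd, be, bi, bl, cd, ce, ci, cl, de, di, dl, ef, ei, fi, fl, gh, gk, hj, il, jk
  2-simplices (16): abc, abe, aci, adi, adl, aef, afl, bcl, bde, bdi, bil, cde, cdl, cei, efi, fil

Hence C_0 ≅ Z^12, C_1 ≅ Z^28, C_2 ≅ Z^16.

Boundary ∂_1: C_1 → C_0 maps an edge to its endpoints' difference, ∂[p,q] = q − p.
As a 12×28 matrix over Z this has rank 10, with invariant factors (1,1,1,1,1,1,1,1,1,1).

∂_2: C_2 → C_1 maps a triangle to the signed sum of its edges. For instance
  ∂adi = di − ai + ad,
  ∂aef = ef − af + ae.
The 28×16 boundary matrix has rank 15 and Smith normal form diag(1,1,1,1,1,1,1,1,1,1,1,1,1,1,1).

Reading off H_k = ker ∂_k / im ∂_{k+1}:

  H_0: rank C_0 − rank ∂_1 = 12 − 10 = 2, and the invariant factors of ∂_1 are all 1, so H_0 = Z^2.
  H_1: rank ker ∂_1 − rank ∂_2 = (28 − 10) − 15 = 3, and the invariant factors of ∂_2 are all 1, so H_1 = Z^3.
  H_2: rank ker ∂_2 − rank ∂_3 = (16 − 15) − 0 = 1, and there is no ∂_3, so H_2 = Z.

(K is a triangulation of the disjoint union of the torus T^2 and the circle S^1.)

Hence the Betti numbers are b_0 = 2, b_1 = 3, b_2 = 1.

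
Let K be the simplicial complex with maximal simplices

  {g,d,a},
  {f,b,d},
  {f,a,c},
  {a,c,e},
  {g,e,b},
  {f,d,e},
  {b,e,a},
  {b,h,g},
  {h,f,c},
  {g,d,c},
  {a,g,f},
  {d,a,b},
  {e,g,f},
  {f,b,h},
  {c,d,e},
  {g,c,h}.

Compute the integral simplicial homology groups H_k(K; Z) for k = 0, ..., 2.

H_0 ≅ Z,  H_1 ≅ Z^2,  H_2 ≅ Z.

Fix the vertex order a < b < c < d < e < f < g < h and write every simplex with vertices in increasing order. Then dim K = 2 and the simplices of K are:

  0-simplices (8): a, b, c, d, e, f, g, h
  1-simplices (24): ab, ac, ad, ae, af, ag, bd, be, bf, bg, bh, cd, ce, cf, cg, ch, de, df, dg, ef, eg, fg, fh, gh
  2-simplices (16): abd, abe, ace, acf, adg, afg, bdf, beg, bfh, bgh, cde, cdg, cfh, cgh, def, efg

so the chain groups are C_0 ≅ Z^8, C_1 ≅ Z^24, C_2 ≅ Z^16.

Boundary ∂_1: C_1 → C_0 maps an edge to its endpoints' difference, ∂[p,q] = q − p. For instance
  ∂bh = h − b.
As a 8×24 matrix over Z this has rank 7, with invariant factors (1,1,1,1,1,1,1).

Boundary ∂_2: C_2 → C_1 acts by ∂[p,q,r] = [q,r] − [p,r] + [p,q]. For instance
  ∂beg = eg − bg + be,
  ∂acf = cf − af + ac.
This gives a 24×16 integer matrix of rank 15; reducing to Smith normal form yields diagonal entries (1,1,1,1,1,1,1,1,1,1,1,1,1,1,1).

Now H_k = ker ∂_k / im ∂_{k+1}, so:

  H_0: rank C_0 − rank ∂_1 = 8 − 7 = 1, and the invariant factors of ∂_1 are all 1, so H_0 ≅ Z.
  H_1: rank ker ∂_1 − rank ∂_2 = (24 − 7) − 15 = 2, and the invariant factors of ∂_2 are all 1, so H_1 ≅ Z^2.
  H_2: rank ker ∂_2 − rank ∂_3 = (16 − 15) − 0 = 1, and there is no ∂_3, so H_2 ≅ Z.

(K is a triangulation of the torus T^2.)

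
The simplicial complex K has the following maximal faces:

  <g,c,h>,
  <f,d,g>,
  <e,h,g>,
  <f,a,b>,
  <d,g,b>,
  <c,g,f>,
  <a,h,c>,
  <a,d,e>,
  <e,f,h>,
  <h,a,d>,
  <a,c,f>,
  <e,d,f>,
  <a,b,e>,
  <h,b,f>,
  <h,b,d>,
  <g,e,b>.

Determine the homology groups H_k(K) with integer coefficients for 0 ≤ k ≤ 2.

K has 8 vertices, 24 edges, 16 triangles.
rank ∂_0 = 0, rank ∂_1 = 7 ⇒ b_0 = 8 − 0 − 7 = 1; all invariant factors of ∂_1 are 1 so no torsion. So H_0 = Z.
rank ∂_1 = 7, rank ∂_2 = 15 ⇒ b_1 = 24 − 7 − 15 = 2; all invariant factors of ∂_2 are 1 so no torsion. So H_1 = Z^2.
rank ∂_2 = 15, rank ∂_3 = 0 ⇒ b_2 = 16 − 15 − 0 = 1. So H_2 = Z.

H_0 = Z,  H_1 = Z^2,  H_2 = Z.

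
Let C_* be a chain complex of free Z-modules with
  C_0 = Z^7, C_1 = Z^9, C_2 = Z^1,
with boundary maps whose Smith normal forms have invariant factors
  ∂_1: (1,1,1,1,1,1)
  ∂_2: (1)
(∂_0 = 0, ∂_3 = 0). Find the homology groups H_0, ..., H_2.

H_0: b_0 = 7 − 0 − 6 = 1; torsion from ∂_1 factors > 1: none. So H_0 = Z.
H_1: b_1 = 9 − 6 − 1 = 2; torsion from ∂_2 factors > 1: none. So H_1 = Z^2.
H_2: b_2 = 1 − 1 − 0 = 0; torsion from ∂_3 factors > 1: none. So H_2 = 0.

H_0 = Z,  H_1 = Z^2,  H_2 = 0.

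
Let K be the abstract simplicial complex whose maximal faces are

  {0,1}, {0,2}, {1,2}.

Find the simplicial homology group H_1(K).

Order the vertices as 0 < 1 < 2. Listing each simplex with vertices in this order, K has dimension 1 with simplices:

  0-simplices (3): [0], [1], [2]
  1-simplices (3): [0,1], [0,2], [1,2]

so the chain groups are C_0 ≅ Z^3, C_1 ≅ Z^3.

∂_1: C_1 → C_0 is given by ∂[p,q] = [q] − [p]. For instance
  ∂[0,1] = [1] − [0].
The resulting 3×3 matrix has rank 2, and its Smith normal form has invariant factors (1,1).

From H_k ≅ ker(∂_k) / im(∂_{k+1}) we obtain:

  H_1: rank ker ∂_1 − rank ∂_2 = (3 − 2) − 0 = 1, and there is no ∂_2, so H_1 ≅ Z.

(K is a triangulation of the circle S^1.)

H_1 ≅ Z.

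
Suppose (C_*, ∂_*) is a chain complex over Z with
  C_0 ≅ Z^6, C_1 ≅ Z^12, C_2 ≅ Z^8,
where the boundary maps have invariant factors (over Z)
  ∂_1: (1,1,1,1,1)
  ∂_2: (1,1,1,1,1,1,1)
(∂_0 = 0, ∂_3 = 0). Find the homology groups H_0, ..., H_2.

H_0 ≅ Z,  H_1 = 0,  H_2 ≅ Z.

H_0: b_0 = 6 − 0 − 5 = 1; torsion from ∂_1 factors > 1: none. So H_0 ≅ Z.
H_1: b_1 = 12 − 5 − 7 = 0; torsion from ∂_2 factors > 1: none. So H_1 ≅ 0.
H_2: b_2 = 8 − 7 − 0 = 1; torsion from ∂_3 factors > 1: none. So H_2 ≅ Z.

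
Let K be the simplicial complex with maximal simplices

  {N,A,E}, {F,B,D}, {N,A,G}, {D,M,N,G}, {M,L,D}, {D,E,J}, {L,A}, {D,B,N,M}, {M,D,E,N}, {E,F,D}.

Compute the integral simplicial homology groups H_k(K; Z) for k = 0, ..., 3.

Order the vertices as A < B < D < E < F < G < J < L < M < N. Listing each simplex with vertices in this order, K has dimension 3 with simplices:

  0-simplices (10): A, B, D, E, F, G, J, L, M, N
  1-simplices (23): AE, AG, AL, AN, BD, BF, BM, BN, DE, DF, DG, DJ, DL, DM, DN, EF, EJ, EM, EN, GM, GN, LM, MN
  2-simplices (16): AEN, AGN, BDF, BDM, BDN, BMN, DEF, DEJ, DEM, DEN, DGM, DGN, DLM, DMN, EMN, GMN
  3-simplices (3): BDMN, DEMN, DGMN

so the chain groups are C_0 ≅ Z^10, C_1 ≅ Z^23, C_2 ≅ Z^16, C_3 ≅ Z^3.

The boundary map ∂_1: C_1 → C_0 sends each edge [p,q] (with p < q) to q − p.
As a 10×23 matrix over Z this has rank 9, with invariant factors (1,1,1,1,1,1,1,1,1).

Boundary ∂_2: C_2 → C_1 maps a triangle to the signed sum of its edges. For instance
  ∂DEM = EM − DM + DE,
  ∂DGN = GN − DN + DG.
The resulting 23×16 matrix has rank 13, and its Smith normal form has invariant factors (1,1,1,1,1,1,1,1,1,1,1,1,1).

The boundary map ∂_3: C_3 → C_2 sends each 3-simplex σ to the alternating sum Σ_i (−1)^i (σ with its i-th vertex removed). For instance
  ∂BDMN = DMN − BMN + BDN − BDM,
  ∂DGMN = GMN − DMN + DGN − DGM.
The resulting 16×3 matrix has rank 3, and its Smith normal form has invariant factors (1,1,1).

From H_k ≅ ker(∂_k) / im(∂_{k+1}) we obtain:

  H_0: rank C_0 − rank ∂_1 = 10 − 9 = 1, and the invariant factors of ∂_1 are all 1, so H_0 = Z.
  H_1: rank ker ∂_1 − rank ∂_2 = (23 − 9) − 13 = 1, and the invariant factors of ∂_2 are all 1, so H_1 = Z.
  H_2: rank ker ∂_2 − rank ∂_3 = (16 − 13) − 3 = 0, and the invariant factors of ∂_3 are all 1, so H_2 = 0.
  H_3: rank ker ∂_3 − rank ∂_4 = (3 − 3) − 0 = 0, and there is no ∂_4, so H_3 = 0.

H_0 ≅ Z,  H_1 ≅ Z,  H_2 = 0,  H_3 = 0.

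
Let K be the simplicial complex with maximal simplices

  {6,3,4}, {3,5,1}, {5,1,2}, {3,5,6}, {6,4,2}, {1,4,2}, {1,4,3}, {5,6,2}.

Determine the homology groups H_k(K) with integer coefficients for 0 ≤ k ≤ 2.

Order the vertices as 1 < 2 < 3 < 4 < 5 < 6. Listing each simplex with vertices in this order, K has dimension 2 with simplices:

  0-simplices (6): [1], [2], [3], [4], [5], [6]
  1-simplices (12): [1,2], [1,3], [1,4], [1,5], [2,4], [2,5], [2,6], [3,4], [3,5], [3,6], [4,6], [5,6]
  2-simplices (8): [1,2,4], [1,2,5], [1,3,4], [1,3,5], [2,4,6], [2,5,6], [3,4,6], [3,5,6]

Hence C_0 ≅ Z^6, C_1 ≅ Z^12, C_2 ≅ Z^8.

The boundary map ∂_1: C_1 → C_0 sends each edge [p,q] (with p < q) to q − p.
The 6×12 boundary matrix has rank 5 and Smith normal form diag(1,1,1,1,1).

The boundary map ∂_2: C_2 → C_1 acts by ∂[p,q,r] = [q,r] − [p,r] + [p,q]. For instance
  ∂[2,5,6] = [5,6] − [2,6] + [2,5],
  ∂[2,4,6] = [4,6] − [2,6] + [2,4].
As a 12×8 matrix over Z this has rank 7, with invariant factors (1,1,1,1,1,1,1).

Reading off H_k = ker ∂_k / im ∂_{k+1}:

  H_0: rank C_0 − rank ∂_1 = 6 − 5 = 1, and the invariant factors of ∂_1 are all 1, so H_0 ≅ Z.
  H_1: rank ker ∂_1 − rank ∂_2 = (12 − 5) − 7 = 0, and the invariant factors of ∂_2 are all 1, so H_1 ≅ 0.
  H_2: rank ker ∂_2 − rank ∂_3 = (8 − 7) − 0 = 1, and there is no ∂_3, so H_2 ≅ Z.

As a check, the Euler characteristic is 6 − 12 + 8 = 2, which agrees with 1 − 0 + 1 = 2.

H_0 = Z,  H_1 = 0,  H_2 = Z.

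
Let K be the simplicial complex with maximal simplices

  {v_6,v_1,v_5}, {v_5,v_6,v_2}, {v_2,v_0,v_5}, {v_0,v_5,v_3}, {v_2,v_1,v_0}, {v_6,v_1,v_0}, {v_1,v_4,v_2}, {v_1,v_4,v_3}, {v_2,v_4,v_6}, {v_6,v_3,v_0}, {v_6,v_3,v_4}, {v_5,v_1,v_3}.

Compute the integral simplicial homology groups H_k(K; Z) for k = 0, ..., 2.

H_0 ≅ Z,  H_1 ≅ Z/2,  H_2 = 0.

We work with the vertex ordering v_0 < v_1 < v_2 < v_3 < v_4 < v_5 < v_6. The simplices of K, each written with vertices in increasing order, are:

  0-simplices (7): [v_0], [v_1], [v_2], [v_3], [v_4], [v_5], [v_6]
  1-simplices (18): (18 of them)
  2-simplices (12): (12 of them)

so the chain groups are C_0 ≅ Z^7, C_1 ≅ Z^18, C_2 ≅ Z^12.

The boundary map ∂_1: C_1 → C_0 maps an edge to its endpoints' difference, ∂[p,q] = q − p. For instance
  ∂[v_2,v_4] = [v_4] − [v_2].
As a 7×18 matrix over Z this has rank 6, with invariant factors (1,1,1,1,1,1).

Boundary ∂_2: C_2 → C_1 maps a triangle to the signed sum of its edges. For instance
  ∂[v_1,v_3,v_4] = [v_3,v_4] − [v_1,v_4] + [v_1,v_3],
  ∂[v_1,v_5,v_6] = [v_5,v_6] − [v_1,v_6] + [v_1,v_5].
As a 18×12 matrix over Z this has rank 12, with invariant factors (1,1,1,1,1,1,1,1,1,1,1,2).

From H_k ≅ ker(∂_k) / im(∂_{k+1}) we obtain:

  H_0: rank C_0 − rank ∂_1 = 7 − 6 = 1, and the invariant factors of ∂_1 are all 1, so H_0 = Z.
  H_1: rank ker ∂_1 − rank ∂_2 = (18 − 6) − 12 = 0, and ∂_2 has invariant factor 2 > 1, so H_1 = Z/2.
  H_2: rank ker ∂_2 − rank ∂_3 = (12 − 12) − 0 = 0, and there is no ∂_3, so H_2 = 0.

As a check, the Euler characteristic is 7 − 18 + 12 = 1, which agrees with 1 − 0 + 0 = 1.
(K is a triangulation of the real projective plane RP^2.)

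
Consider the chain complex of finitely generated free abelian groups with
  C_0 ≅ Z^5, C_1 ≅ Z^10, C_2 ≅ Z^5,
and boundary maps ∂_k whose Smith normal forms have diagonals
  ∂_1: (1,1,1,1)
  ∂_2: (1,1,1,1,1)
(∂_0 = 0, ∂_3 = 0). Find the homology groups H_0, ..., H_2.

H_0: b_0 = 5 − 0 − 4 = 1; torsion from ∂_1 factors > 1: none. So H_0 ≅ Z.
H_1: b_1 = 10 − 4 − 5 = 1; torsion from ∂_2 factors > 1: none. So H_1 ≅ Z.
H_2: b_2 = 5 − 5 − 0 = 0; torsion from ∂_3 factors > 1: none. So H_2 ≅ 0.

H_0 ≅ Z,  H_1 ≅ Z,  H_2 = 0.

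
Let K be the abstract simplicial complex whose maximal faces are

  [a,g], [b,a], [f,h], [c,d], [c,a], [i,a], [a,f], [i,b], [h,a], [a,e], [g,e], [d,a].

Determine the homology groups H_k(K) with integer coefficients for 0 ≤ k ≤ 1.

H_0 ≅ Z,  H_1 ≅ Z^4.

Fix the vertex order a < b < c < d < e < f < g < h < i and write every simplex with vertices in increasing order. Then dim K = 1 and the simplices of K are:

  0-simplices (9): a, b, c, d, e, f, g, h, i
  1-simplices (12): ab, ac, ad, ae, af, ag, ah, ai, bi, cd, eg, fh

giving chain groups C_0 ≅ Z^9, C_1 ≅ Z^12.

∂_1: C_1 → C_0 maps an edge to its endpoints' difference, ∂[p,q] = q − p. For instance
  ∂fh = h − f.
As a 9×12 matrix over Z this has rank 8, with invariant factors (1,1,1,1,1,1,1,1).

Reading off H_k = ker ∂_k / im ∂_{k+1}:

  H_0: rank C_0 − rank ∂_1 = 9 − 8 = 1, and the invariant factors of ∂_1 are all 1, so H_0 ≅ Z.
  H_1: rank ker ∂_1 − rank ∂_2 = (12 − 8) − 0 = 4, and there is no ∂_2, so H_1 ≅ Z^4.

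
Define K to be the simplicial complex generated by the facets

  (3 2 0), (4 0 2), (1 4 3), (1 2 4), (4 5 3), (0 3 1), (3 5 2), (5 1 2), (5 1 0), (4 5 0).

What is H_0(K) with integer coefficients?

Take the total order 0 < 1 < 2 < 3 < 4 < 5 on the vertex set. Then K (dimension 2) consists of the simplices:

  0-simplices (6): [0], [1], [2], [3], [4], [5]
  1-simplices (15): [0,1], [0,2], [0,3], [0,4], [0,5], [1,2], [1,3], [1,4], [1,5], [2,3], [2,4], [2,5], [3,4], [3,5], [4,5]
  2-simplices (10): [0,1,3], [0,1,5], [0,2,3], [0,2,4], [0,4,5], [1,2,4], [1,2,5], [1,3,4], [2,3,5], [3,4,5]

giving chain groups C_0 ≅ Z^6, C_1 ≅ Z^15, C_2 ≅ Z^10.

Boundary ∂_1: C_1 → C_0 is given by ∂[p,q] = [q] − [p]. For instance
  ∂[0,3] = [3] − [0].
This gives a 6×15 integer matrix of rank 5; reducing to Smith normal form yields diagonal entries (1,1,1,1,1).

The boundary map ∂_2: C_2 → C_1 acts by ∂[p,q,r] = [q,r] − [p,r] + [p,q]. For instance
  ∂[1,3,4] = [3,4] − [1,4] + [1,3],
  ∂[0,2,4] = [2,4] − [0,4] + [0,2].
As a 15×10 matrix over Z this has rank 10, with invariant factors (1,1,1,1,1,1,1,1,1,2).

From H_k ≅ ker(∂_k) / im(∂_{k+1}) we obtain:

  H_0: rank C_0 − rank ∂_1 = 6 − 5 = 1, and the invariant factors of ∂_1 are all 1, so H_0 ≅ Z.

H_0 ≅ Z.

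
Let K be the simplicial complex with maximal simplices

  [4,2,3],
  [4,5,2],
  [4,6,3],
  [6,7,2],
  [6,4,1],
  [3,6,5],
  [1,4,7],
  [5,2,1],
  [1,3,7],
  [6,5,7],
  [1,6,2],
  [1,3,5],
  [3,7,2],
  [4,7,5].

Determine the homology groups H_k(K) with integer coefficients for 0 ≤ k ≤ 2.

H_0 ≅ Z,  H_1 ≅ Z^2,  H_2 ≅ Z.

Order the vertices as 1 < 2 < 3 < 4 < 5 < 6 < 7. Listing each simplex with vertices in this order, K has dimension 2 with simplices:

  0-simplices (7): [1], [2], [3], [4], [5], [6], [7]
  1-simplices (21): [1,2], [1,3], [1,4], [1,5], [1,6], [1,7], [2,3], [2,4], [2,5], [2,6], [2,7], [3,4], [3,5], [3,6], [3,7], [4,5], [4,6], [4,7], [5,6], [5,7], [6,7]
  2-simplices (14): [1,2,5], [1,2,6], [1,3,5], [1,3,7], [1,4,6], [1,4,7], [2,3,4], [2,3,7], [2,4,5], [2,6,7], [3,4,6], [3,5,6], [4,5,7], [5,6,7]

so the chain groups are C_0 ≅ Z^7, C_1 ≅ Z^21, C_2 ≅ Z^14.

The boundary map ∂_1: C_1 → C_0 maps an edge to its endpoints' difference, ∂[p,q] = q − p. For instance
  ∂[1,3] = [3] − [1].
This gives a 7×21 integer matrix of rank 6; reducing to Smith normal form yields diagonal entries (1,1,1,1,1,1).

The boundary map ∂_2: C_2 → C_1 maps a triangle to the signed sum of its edges. For instance
  ∂[2,3,4] = [3,4] − [2,4] + [2,3],
  ∂[1,4,7] = [4,7] − [1,7] + [1,4].
As a 21×14 matrix over Z this has rank 13, with invariant factors (1,1,1,1,1,1,1,1,1,1,1,1,1).

From H_k ≅ ker(∂_k) / im(∂_{k+1}) we obtain:

  H_0: rank C_0 − rank ∂_1 = 7 − 6 = 1, and the invariant factors of ∂_1 are all 1, so H_0 ≅ Z.
  H_1: rank ker ∂_1 − rank ∂_2 = (21 − 6) − 13 = 2, and the invariant factors of ∂_2 are all 1, so H_1 ≅ Z^2.
  H_2: rank ker ∂_2 − rank ∂_3 = (14 − 13) − 0 = 1, and there is no ∂_3, so H_2 ≅ Z.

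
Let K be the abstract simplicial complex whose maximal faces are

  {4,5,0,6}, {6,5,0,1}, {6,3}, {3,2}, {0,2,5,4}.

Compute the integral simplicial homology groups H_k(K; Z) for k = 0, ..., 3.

H_0 = Z,  H_1 = Z,  H_2 = 0,  H_3 = 0.

We work with the vertex ordering 0 < 1 < 2 < 3 < 4 < 5 < 6. The simplices of K, each written with vertices in increasing order, are:

  0-simplices (7): [0], [1], [2], [3], [4], [5], [6]
  1-simplices (14): [0,1], [0,2], [0,4], [0,5], [0,6], [1,5], [1,6], [2,3], [2,4], [2,5], [3,6], [4,5], [4,6], [5,6]
  2-simplices (10): [0,1,5], [0,1,6], [0,2,4], [0,2,5], [0,4,5], [0,4,6], [0,5,6], [1,5,6], [2,4,5], [4,5,6]
  3-simplices (3): [0,1,5,6], [0,2,4,5], [0,4,5,6]

so the chain groups are C_0 ≅ Z^7, C_1 ≅ Z^14, C_2 ≅ Z^10, C_3 ≅ Z^3.

The boundary map ∂_1: C_1 → C_0 is given by ∂[p,q] = [q] − [p]. For instance
  ∂[1,5] = [5] − [1].
As a 7×14 matrix over Z this has rank 6, with invariant factors (1,1,1,1,1,1).

The boundary map ∂_2: C_2 → C_1 maps a triangle to the signed sum of its edges. For instance
  ∂[0,1,6] = [1,6] − [0,6] + [0,1],
  ∂[0,4,5] = [4,5] − [0,5] + [0,4].
The resulting 14×10 matrix has rank 7, and its Smith normal form has invariant factors (1,1,1,1,1,1,1).

Boundary ∂_3: C_3 → C_2 sends each 3-simplex σ to the alternating sum Σ_i (−1)^i (σ with its i-th vertex removed). For instance
  ∂[0,4,5,6] = [4,5,6] − [0,5,6] + [0,4,6] − [0,4,5],
  ∂[0,1,5,6] = [1,5,6] − [0,5,6] + [0,1,6] − [0,1,5].
The 10×3 boundary matrix has rank 3 and Smith normal form diag(1,1,1).

From H_k ≅ ker(∂_k) / im(∂_{k+1}) we obtain:

  H_0: rank C_0 − rank ∂_1 = 7 − 6 = 1, and the invariant factors of ∂_1 are all 1, so H_0 ≅ Z.
  H_1: rank ker ∂_1 − rank ∂_2 = (14 − 6) − 7 = 1, and the invariant factors of ∂_2 are all 1, so H_1 ≅ Z.
  H_2: rank ker ∂_2 − rank ∂_3 = (10 − 7) − 3 = 0, and the invariant factors of ∂_3 are all 1, so H_2 ≅ 0.
  H_3: rank ker ∂_3 − rank ∂_4 = (3 − 3) − 0 = 0, and there is no ∂_4, so H_3 ≅ 0.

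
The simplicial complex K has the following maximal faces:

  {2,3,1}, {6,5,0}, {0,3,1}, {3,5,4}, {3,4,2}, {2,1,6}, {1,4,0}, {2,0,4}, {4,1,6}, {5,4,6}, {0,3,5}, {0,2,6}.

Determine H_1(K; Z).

H_1 = Z/2Z.

Take the total order 0 < 1 < 2 < 3 < 4 < 5 < 6 on the vertex set. Then K (dimension 2) consists of the simplices:

  0-simplices (7): [0], [1], [2], [3], [4], [5], [6]
  1-simplices (18): [0,1], [0,2], [0,3], [0,4], [0,5], [0,6], [1,2], [1,3], [1,4], [1,6], [2,3], [2,4], [2,6], [3,4], [3,5], [4,5], [4,6], [5,6]
  2-simplices (12): [0,1,3], [0,1,4], [0,2,4], [0,2,6], [0,3,5], [0,5,6], [1,2,3], [1,2,6], [1,4,6], [2,3,4], [3,4,5], [4,5,6]

so the chain groups are C_0 ≅ Z^7, C_1 ≅ Z^18, C_2 ≅ Z^12.

The boundary map ∂_1: C_1 → C_0 maps an edge to its endpoints' difference, ∂[p,q] = q − p. For instance
  ∂[0,5] = [5] − [0].
The resulting 7×18 matrix has rank 6, and its Smith normal form has invariant factors (1,1,1,1,1,1).

∂_2: C_2 → C_1 sends each 2-simplex [p,q,r] to [q,r] − [p,r] + [p,q]. For instance
  ∂[4,5,6] = [5,6] − [4,6] + [4,5],
  ∂[0,3,5] = [3,5] − [0,5] + [0,3].
This gives a 18×12 integer matrix of rank 12; reducing to Smith normal form yields diagonal entries (1,1,1,1,1,1,1,1,1,1,1,2).

Now H_k = ker ∂_k / im ∂_{k+1}, so:

  H_1: rank ker ∂_1 − rank ∂_2 = (18 − 6) − 12 = 0, and ∂_2 has invariant factor 2 > 1, so H_1 = Z/2Z.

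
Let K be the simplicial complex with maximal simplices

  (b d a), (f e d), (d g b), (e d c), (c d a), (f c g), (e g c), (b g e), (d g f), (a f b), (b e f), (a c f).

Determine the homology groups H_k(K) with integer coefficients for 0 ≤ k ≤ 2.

H_0 ≅ Z,  H_1 ≅ Z/2Z,  H_2 = 0.

Order the vertices as a < b < c < d < e < f < g. Listing each simplex with vertices in this order, K has dimension 2 with simplices:

  0-simplices (7): a, b, c, d, e, f, g
  1-simplices (18): ab, ac, ad, af, bd, be, bf, bg, cd, ce, cf, cg, de, df, dg, ef, eg, fg
  2-simplices (12): abd, abf, acd, acf, bdg, bef, beg, cde, ceg, cfg, def, dfg

giving chain groups C_0 ≅ Z^7, C_1 ≅ Z^18, C_2 ≅ Z^12.

The boundary map ∂_1: C_1 → C_0 sends each edge [p,q] (with p < q) to q − p. For instance
  ∂ab = b − a.
The 7×18 boundary matrix has rank 6 and Smith normal form diag(1,1,1,1,1,1).

Boundary ∂_2: C_2 → C_1 sends each 2-simplex [p,q,r] to [q,r] − [p,r] + [p,q]. For instance
  ∂acd = cd − ad + ac,
  ∂abf = bf − af + ab.
As a 18×12 matrix over Z this has rank 12, with invariant factors (1,1,1,1,1,1,1,1,1,1,1,2).

Reading off H_k = ker ∂_k / im ∂_{k+1}:

  H_0: rank C_0 − rank ∂_1 = 7 − 6 = 1, and the invariant factors of ∂_1 are all 1, so H_0 ≅ Z.
  H_1: rank ker ∂_1 − rank ∂_2 = (18 − 6) − 12 = 0, and ∂_2 has invariant factor 2 > 1, so H_1 ≅ Z/2Z.
  H_2: rank ker ∂_2 − rank ∂_3 = (12 − 12) − 0 = 0, and there is no ∂_3, so H_2 ≅ 0.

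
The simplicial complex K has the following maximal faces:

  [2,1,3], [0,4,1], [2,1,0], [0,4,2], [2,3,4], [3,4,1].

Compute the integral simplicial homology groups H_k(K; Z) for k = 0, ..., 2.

Fix the vertex order 0 < 1 < 2 < 3 < 4 and write every simplex with vertices in increasing order. Then dim K = 2 and the simplices of K are:

  0-simplices (5): [0], [1], [2], [3], [4]
  1-simplices (9): [0,1], [0,2], [0,4], [1,2], [1,3], [1,4], [2,3], [2,4], [3,4]
  2-simplices (6): [0,1,2], [0,1,4], [0,2,4], [1,2,3], [1,3,4], [2,3,4]

so the chain groups are C_0 ≅ Z^5, C_1 ≅ Z^9, C_2 ≅ Z^6.

The boundary map ∂_1: C_1 → C_0 is given by ∂[p,q] = [q] − [p]. For instance
  ∂[2,4] = [4] − [2].
This gives a 5×9 integer matrix of rank 4; reducing to Smith normal form yields diagonal entries (1,1,1,1).

The boundary map ∂_2: C_2 → C_1 sends each 2-simplex [p,q,r] to [q,r] − [p,r] + [p,q]. For instance
  ∂[0,2,4] = [2,4] − [0,4] + [0,2],
  ∂[0,1,2] = [1,2] − [0,2] + [0,1].
As a 9×6 matrix over Z this has rank 5, with invariant factors (1,1,1,1,1).

Now H_k = ker ∂_k / im ∂_{k+1}, so:

  H_0: rank C_0 − rank ∂_1 = 5 − 4 = 1, and the invariant factors of ∂_1 are all 1, so H_0 ≅ Z.
  H_1: rank ker ∂_1 − rank ∂_2 = (9 − 4) − 5 = 0, and the invariant factors of ∂_2 are all 1, so H_1 ≅ 0.
  H_2: rank ker ∂_2 − rank ∂_3 = (6 − 5) − 0 = 1, and there is no ∂_3, so H_2 ≅ Z.

As a check, the Euler characteristic is 5 − 9 + 6 = 2, which agrees with 1 − 0 + 1 = 2.
(K is a triangulation of the 2-sphere S^2.)

H_0 ≅ Z,  H_1 = 0,  H_2 ≅ Z.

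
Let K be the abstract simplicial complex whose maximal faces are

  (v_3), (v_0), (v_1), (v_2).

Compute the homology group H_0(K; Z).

H_0 ≅ Z^4.

We work with the vertex ordering v_0 < v_1 < v_2 < v_3. The simplices of K, each written with vertices in increasing order, are:

  0-simplices (4): [v_0], [v_1], [v_2], [v_3]

Hence C_0 ≅ Z^4.

Now H_k = ker ∂_k / im ∂_{k+1}, so:

  H_0: rank C_0 − rank ∂_1 = 4 − 0 = 4, and there is no ∂_1, so H_0 ≅ Z^4.

(K is a triangulation of a set of 4 points.)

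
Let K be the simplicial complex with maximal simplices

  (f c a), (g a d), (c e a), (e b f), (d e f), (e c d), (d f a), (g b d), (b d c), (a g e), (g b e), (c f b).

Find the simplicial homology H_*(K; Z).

Order the vertices as a < b < c < d < e < f < g. Listing each simplex with vertices in this order, K has dimension 2 with simplices:

  0-simplices (7): a, b, c, d, e, f, g
  1-simplices (18): ac, ad, ae, af, ag, bc, bd, be, bf, bg, cd, ce, cf, de, df, dg, ef, eg
  2-simplices (12): ace, acf, adf, adg, aeg, bcd, bcf, bdg, bef, beg, cde, def

so the chain groups are C_0 ≅ Z^7, C_1 ≅ Z^18, C_2 ≅ Z^12.

∂_1: C_1 → C_0 is given by ∂[p,q] = [q] − [p]. For instance
  ∂bf = f − b.
This gives a 7×18 integer matrix of rank 6; reducing to Smith normal form yields diagonal entries (1,1,1,1,1,1).

Boundary ∂_2: C_2 → C_1 sends each 2-simplex [p,q,r] to [q,r] − [p,r] + [p,q]. For instance
  ∂adg = dg − ag + ad,
  ∂bdg = dg − bg + bd.
The 18×12 boundary matrix has rank 12 and Smith normal form diag(1,1,1,1,1,1,1,1,1,1,1,2).

Now H_k = ker ∂_k / im ∂_{k+1}, so:

  H_0: rank C_0 − rank ∂_1 = 7 − 6 = 1, and the invariant factors of ∂_1 are all 1, so H_0 = Z.
  H_1: rank ker ∂_1 − rank ∂_2 = (18 − 6) − 12 = 0, and ∂_2 has invariant factor 2 > 1, so H_1 = Z/2Z.
  H_2: rank ker ∂_2 − rank ∂_3 = (12 − 12) − 0 = 0, and there is no ∂_3, so H_2 = 0.

H_0 = Z,  H_1 = Z/2Z,  H_2 = 0.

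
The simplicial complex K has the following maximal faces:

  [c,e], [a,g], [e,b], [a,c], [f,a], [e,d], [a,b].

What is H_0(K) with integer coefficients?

H_0 = Z.

We work with the vertex ordering a < b < c < d < e < f < g. The simplices of K, each written with vertices in increasing order, are:

  0-simplices (7): a, b, c, d, e, f, g
  1-simplices (7): ab, ac, af, ag, be, ce, de

so the chain groups are C_0 ≅ Z^7, C_1 ≅ Z^7.

Boundary ∂_1: C_1 → C_0 maps an edge to its endpoints' difference, ∂[p,q] = q − p.
The resulting 7×7 matrix has rank 6, and its Smith normal form has invariant factors (1,1,1,1,1,1).

Computing H_k = (kernel of ∂_k) / (image of ∂_{k+1}):

  H_0: rank C_0 − rank ∂_1 = 7 − 6 = 1, and the invariant factors of ∂_1 are all 1, so H_0 = Z.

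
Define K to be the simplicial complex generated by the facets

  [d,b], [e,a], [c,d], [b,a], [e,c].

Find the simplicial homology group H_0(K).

Order the vertices as a < b < c < d < e. Listing each simplex with vertices in this order, K has dimension 1 with simplices:

  0-simplices (5): a, b, c, d, e
  1-simplices (5): ab, ae, bd, cd, ce

Hence C_0 ≅ Z^5, C_1 ≅ Z^5.

∂_1: C_1 → C_0 sends each edge [p,q] (with p < q) to q − p.
This gives a 5×5 integer matrix of rank 4; reducing to Smith normal form yields diagonal entries (1,1,1,1).

Now H_k = ker ∂_k / im ∂_{k+1}, so:

  H_0: rank C_0 − rank ∂_1 = 5 − 4 = 1, and the invariant factors of ∂_1 are all 1, so H_0 = Z.

H_0 ≅ Z.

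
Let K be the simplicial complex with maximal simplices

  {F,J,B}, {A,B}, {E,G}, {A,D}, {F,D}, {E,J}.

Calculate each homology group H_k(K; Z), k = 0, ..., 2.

H_0 = Z,  H_1 = Z,  H_2 = 0.

Fix the vertex order A < B < D < E < F < G < J and write every simplex with vertices in increasing order. Then dim K = 2 and the simplices of K are:

  0-simplices (7): A, B, D, E, F, G, J
  1-simplices (8): AB, AD, BF, BJ, DF, EG, EJ, FJ
  2-simplices (1): BFJ

so the chain groups are C_0 ≅ Z^7, C_1 ≅ Z^8, C_2 ≅ Z^1.

∂_1: C_1 → C_0 maps an edge to its endpoints' difference, ∂[p,q] = q − p. For instance
  ∂EJ = J − E.
The resulting 7×8 matrix has rank 6, and its Smith normal form has invariant factors (1,1,1,1,1,1).

∂_2: C_2 → C_1 acts by ∂[p,q,r] = [q,r] − [p,r] + [p,q]. For instance
  ∂BFJ = FJ − BJ + BF.
As a 8×1 matrix over Z this has rank 1, with invariant factors (1).

Reading off H_k = ker ∂_k / im ∂_{k+1}:

  H_0: rank C_0 − rank ∂_1 = 7 − 6 = 1, and the invariant factors of ∂_1 are all 1, so H_0 ≅ Z.
  H_1: rank ker ∂_1 − rank ∂_2 = (8 − 6) − 1 = 1, and the invariant factors of ∂_2 are all 1, so H_1 ≅ Z.
  H_2: rank ker ∂_2 − rank ∂_3 = (1 − 1) − 0 = 0, and there is no ∂_3, so H_2 ≅ 0.

As a check, the Euler characteristic is 7 − 8 + 1 = 0, which agrees with 1 − 1 + 0 = 0.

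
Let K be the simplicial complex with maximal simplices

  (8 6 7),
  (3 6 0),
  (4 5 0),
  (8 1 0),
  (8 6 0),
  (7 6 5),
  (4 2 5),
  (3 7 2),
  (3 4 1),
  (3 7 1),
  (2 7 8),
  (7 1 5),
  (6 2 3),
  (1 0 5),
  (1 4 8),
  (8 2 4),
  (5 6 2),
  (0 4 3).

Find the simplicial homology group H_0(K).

Order the vertices as 0 < 1 < 2 < 3 < 4 < 5 < 6 < 7 < 8. Listing each simplex with vertices in this order, K has dimension 2 with simplices:

  0-simplices (9): [0], [1], [2], [3], [4], [5], [6], [7], [8]
  1-simplices (27): (27 of them)
  2-simplices (18): [0,1,5], [0,1,8], [0,3,4], [0,3,6], [0,4,5], [0,6,8], [1,3,4], [1,3,7], [1,4,8], [1,5,7], [2,3,6], [2,3,7], [2,4,5], [2,4,8], [2,5,6], [2,7,8], [5,6,7], [6,7,8]

so the chain groups are C_0 ≅ Z^9, C_1 ≅ Z^27, C_2 ≅ Z^18.

∂_1: C_1 → C_0 sends each edge [p,q] (with p < q) to q − p. For instance
  ∂[1,7] = [7] − [1].
The 9×27 boundary matrix has rank 8 and Smith normal form diag(1,1,1,1,1,1,1,1).

The boundary map ∂_2: C_2 → C_1 acts by ∂[p,q,r] = [q,r] − [p,r] + [p,q]. For instance
  ∂[2,7,8] = [7,8] − [2,8] + [2,7],
  ∂[1,5,7] = [5,7] − [1,7] + [1,5].
The 27×18 boundary matrix has rank 18 and Smith normal form diag(1,1,1,1,1,1,1,1,1,1,1,1,1,1,1,1,1,2).

Now H_k = ker ∂_k / im ∂_{k+1}, so:

  H_0: rank C_0 − rank ∂_1 = 9 − 8 = 1, and the invariant factors of ∂_1 are all 1, so H_0 ≅ Z.

H_0 = Z.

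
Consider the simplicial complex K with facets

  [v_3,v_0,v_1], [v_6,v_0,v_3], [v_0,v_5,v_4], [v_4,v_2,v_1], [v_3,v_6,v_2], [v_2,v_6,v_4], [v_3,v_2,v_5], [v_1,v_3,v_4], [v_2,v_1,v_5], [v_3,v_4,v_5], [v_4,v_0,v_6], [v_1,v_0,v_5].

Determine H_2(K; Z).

Fix the vertex order v_0 < v_1 < v_2 < v_3 < v_4 < v_5 < v_6 and write every simplex with vertices in increasing order. Then dim K = 2 and the simplices of K are:

  0-simplices (7): [v_0], [v_1], [v_2], [v_3], [v_4], [v_5], [v_6]
  1-simplices (18): (18 of them)
  2-simplices (12): (12 of them)

Hence C_0 ≅ Z^7, C_1 ≅ Z^18, C_2 ≅ Z^12.

Boundary ∂_1: C_1 → C_0 maps an edge to its endpoints' difference, ∂[p,q] = q − p. For instance
  ∂[v_2,v_5] = [v_5] − [v_2].
As a 7×18 matrix over Z this has rank 6, with invariant factors (1,1,1,1,1,1).

∂_2: C_2 → C_1 maps a triangle to the signed sum of its edges. For instance
  ∂[v_2,v_4,v_6] = [v_4,v_6] − [v_2,v_6] + [v_2,v_4],
  ∂[v_0,v_4,v_6] = [v_4,v_6] − [v_0,v_6] + [v_0,v_4].
The resulting 18×12 matrix has rank 12, and its Smith normal form has invariant factors (1,1,1,1,1,1,1,1,1,1,1,2).

Reading off H_k = ker ∂_k / im ∂_{k+1}:

  H_2: rank ker ∂_2 − rank ∂_3 = (12 − 12) − 0 = 0, and there is no ∂_3, so H_2 ≅ 0.

(K is a triangulation of the real projective plane RP^2.)

H_2 ≅ 0.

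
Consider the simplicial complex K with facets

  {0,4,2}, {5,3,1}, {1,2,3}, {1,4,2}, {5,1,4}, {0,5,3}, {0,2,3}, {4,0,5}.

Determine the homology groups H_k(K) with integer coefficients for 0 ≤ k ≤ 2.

H_0 ≅ Z,  H_1 = 0,  H_2 ≅ Z.

We work with the vertex ordering 0 < 1 < 2 < 3 < 4 < 5. The simplices of K, each written with vertices in increasing order, are:

  0-simplices (6): [0], [1], [2], [3], [4], [5]
  1-simplices (12): [0,2], [0,3], [0,4], [0,5], [1,2], [1,3], [1,4], [1,5], [2,3], [2,4], [3,5], [4,5]
  2-simplices (8): [0,2,3], [0,2,4], [0,3,5], [0,4,5], [1,2,3], [1,2,4], [1,3,5], [1,4,5]

giving chain groups C_0 ≅ Z^6, C_1 ≅ Z^12, C_2 ≅ Z^8.

Boundary ∂_1: C_1 → C_0 sends each edge [p,q] (with p < q) to q − p. For instance
  ∂[2,3] = [3] − [2].
This gives a 6×12 integer matrix of rank 5; reducing to Smith normal form yields diagonal entries (1,1,1,1,1).

Boundary ∂_2: C_2 → C_1 acts by ∂[p,q,r] = [q,r] − [p,r] + [p,q]. For instance
  ∂[1,2,3] = [2,3] − [1,3] + [1,2],
  ∂[1,2,4] = [2,4] − [1,4] + [1,2].
As a 12×8 matrix over Z this has rank 7, with invariant factors (1,1,1,1,1,1,1).

Computing H_k = (kernel of ∂_k) / (image of ∂_{k+1}):

  H_0: rank C_0 − rank ∂_1 = 6 − 5 = 1, and the invariant factors of ∂_1 are all 1, so H_0 ≅ Z.
  H_1: rank ker ∂_1 − rank ∂_2 = (12 − 5) − 7 = 0, and the invariant factors of ∂_2 are all 1, so H_1 ≅ 0.
  H_2: rank ker ∂_2 − rank ∂_3 = (8 − 7) − 0 = 1, and there is no ∂_3, so H_2 ≅ Z.

As a check, the Euler characteristic is 6 − 12 + 8 = 2, which agrees with 1 − 0 + 1 = 2.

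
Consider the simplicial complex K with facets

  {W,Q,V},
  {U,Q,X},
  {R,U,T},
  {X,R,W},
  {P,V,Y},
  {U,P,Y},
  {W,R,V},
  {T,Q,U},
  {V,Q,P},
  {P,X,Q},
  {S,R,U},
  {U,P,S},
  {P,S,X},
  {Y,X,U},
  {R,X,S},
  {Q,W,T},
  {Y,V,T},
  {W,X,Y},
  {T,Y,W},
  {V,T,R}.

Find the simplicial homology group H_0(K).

H_0 ≅ Z.

Order the vertices as P < Q < R < S < T < U < V < W < X < Y. Listing each simplex with vertices in this order, K has dimension 2 with simplices:

  0-simplices (10): P, Q, R, S, T, U, V, W, X, Y
  1-simplices (30): PQ, PS, PU, PV, PX, PY, QT, QU, QV, QW, QX, RS, RT, RU, RV, RW, RX, SU, SX, TU, TV, TW, TY, UX, UY, VW, VY, WX, WY, XY
  2-simplices (20): PQV, PQX, PSU, PSX, PUY, PVY, QTU, QTW, QUX, QVW, RSU, RSX, RTU, RTV, RVW, RWX, TVY, TWY, UXY, WXY

Hence C_0 ≅ Z^10, C_1 ≅ Z^30, C_2 ≅ Z^20.

∂_1: C_1 → C_0 is given by ∂[p,q] = [q] − [p].
As a 10×30 matrix over Z this has rank 9, with invariant factors (1,1,1,1,1,1,1,1,1).

∂_2: C_2 → C_1 maps a triangle to the signed sum of its edges. For instance
  ∂PSX = SX − PX + PS,
  ∂QVW = VW − QW + QV.
The resulting 30×20 matrix has rank 20, and its Smith normal form has invariant factors (1,1,1,1,1,1,1,1,1,1,1,1,1,1,1,1,1,1,1,2).

From H_k ≅ ker(∂_k) / im(∂_{k+1}) we obtain:

  H_0: rank C_0 − rank ∂_1 = 10 − 9 = 1, and the invariant factors of ∂_1 are all 1, so H_0 ≅ Z.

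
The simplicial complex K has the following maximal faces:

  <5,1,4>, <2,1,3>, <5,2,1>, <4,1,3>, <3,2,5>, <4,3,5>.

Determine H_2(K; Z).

H_2 ≅ Z.

Order the vertices as 1 < 2 < 3 < 4 < 5. Listing each simplex with vertices in this order, K has dimension 2 with simplices:

  0-simplices (5): [1], [2], [3], [4], [5]
  1-simplices (9): [1,2], [1,3], [1,4], [1,5], [2,3], [2,5], [3,4], [3,5], [4,5]
  2-simplices (6): [1,2,3], [1,2,5], [1,3,4], [1,4,5], [2,3,5], [3,4,5]

so the chain groups are C_0 ≅ Z^5, C_1 ≅ Z^9, C_2 ≅ Z^6.

The boundary map ∂_1: C_1 → C_0 maps an edge to its endpoints' difference, ∂[p,q] = q − p. For instance
  ∂[1,4] = [4] − [1].
The resulting 5×9 matrix has rank 4, and its Smith normal form has invariant factors (1,1,1,1).

The boundary map ∂_2: C_2 → C_1 acts by ∂[p,q,r] = [q,r] − [p,r] + [p,q]. For instance
  ∂[3,4,5] = [4,5] − [3,5] + [3,4],
  ∂[1,2,3] = [2,3] − [1,3] + [1,2].
As a 9×6 matrix over Z this has rank 5, with invariant factors (1,1,1,1,1).

Reading off H_k = ker ∂_k / im ∂_{k+1}:

  H_2: rank ker ∂_2 − rank ∂_3 = (6 − 5) − 0 = 1, and there is no ∂_3, so H_2 ≅ Z.

(K is a triangulation of the 2-sphere S^2.)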